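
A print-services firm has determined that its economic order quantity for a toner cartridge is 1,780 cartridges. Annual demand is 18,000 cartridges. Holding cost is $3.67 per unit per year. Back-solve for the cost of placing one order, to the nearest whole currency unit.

S ≈ $323

Squaring Q* = √(2DS/H) gives Q*² = 2DS/H.
From Q* = √(2DS/H): S = Q*²H / (2D) = 1,780² × 3.67 / (2 × 18,000) = 323.0008.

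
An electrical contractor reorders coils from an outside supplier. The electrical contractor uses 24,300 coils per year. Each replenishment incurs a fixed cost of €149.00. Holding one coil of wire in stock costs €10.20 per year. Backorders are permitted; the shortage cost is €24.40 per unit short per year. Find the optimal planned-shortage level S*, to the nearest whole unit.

With planned backorders, Q* = √(2DS/H) · √((H+B)/B).
√(2DS/H) = √(2 × 24,300 × 149 / 10.2) = 842.580.
√((H+B)/B) = √((10.2+24.4)/24.4) = 1.1908.
Q* ≈ 1003.354.
S* = Q* · H/(H+B) = 1003.354 × 10.2/34.6 ≈ 295.787.

S* ≈ 296 coils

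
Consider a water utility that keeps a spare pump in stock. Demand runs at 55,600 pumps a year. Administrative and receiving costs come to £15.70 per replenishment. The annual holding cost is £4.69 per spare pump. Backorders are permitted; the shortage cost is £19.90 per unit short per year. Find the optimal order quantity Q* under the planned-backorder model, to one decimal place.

With planned backorders, Q* = √(2DS/H) · √((H+B)/B).
√(2DS/H) = √(2 × 55,600 × 15.7 / 4.69) = 610.121.
√((H+B)/B) = √((4.69+19.9)/19.9) = 1.1116.
Q* ≈ 678.217.

Q* ≈ 678.2 pumps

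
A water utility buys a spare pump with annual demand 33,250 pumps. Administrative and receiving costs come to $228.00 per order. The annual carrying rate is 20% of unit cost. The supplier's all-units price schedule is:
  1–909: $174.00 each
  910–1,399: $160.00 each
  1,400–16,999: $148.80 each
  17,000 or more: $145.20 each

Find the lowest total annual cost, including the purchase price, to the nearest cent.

TC* ≈ $4,973,847.00

Holding cost per unit per year at price C is H = 0.20·C.
Candidates are each tier's EOQ (if it falls in that tier) and each price-break quantity.
EOQ at $174.00 = 660.1 (feasible in tier 1): TC = 33,250×$174.00 + (33,250/660.1)×228 + (660.1/2)×0.20×$174.00 = $5,808,470.36.
EOQ at $160.00 = 688.3 < 910, so use break Q=910: TC = 33,250×$160.00 + (33,250/910.0)×228 + (910.0/2)×0.20×$160.00 = $5,342,890.77.
EOQ at $148.80 = 713.8 < 1400, so use break Q=1400: TC = 33,250×$148.80 + (33,250/1400.0)×228 + (1400.0/2)×0.20×$148.80 = $4,973,847.00.
EOQ at $145.20 = 722.6 < 17000, so use break Q=17000: TC = 33,250×$145.20 + (33,250/17000.0)×228 + (17000.0/2)×0.20×$145.20 = $5,075,185.94.
Lowest total cost among the candidates is at Q = 1400.0.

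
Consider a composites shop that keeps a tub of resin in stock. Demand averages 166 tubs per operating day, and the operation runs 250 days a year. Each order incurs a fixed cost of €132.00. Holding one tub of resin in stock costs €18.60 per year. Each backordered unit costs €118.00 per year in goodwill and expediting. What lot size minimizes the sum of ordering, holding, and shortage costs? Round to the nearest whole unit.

Annual demand D = 166 × 250 = 41,500.
With planned backorders, Q* = √(2DS/H) · √((H+B)/B).
√(2DS/H) = √(2 × 41,500 × 132 / 18.6) = 767.484.
√((H+B)/B) = √((18.6+118)/118) = 1.0759.
Q* ≈ 825.760.

Q* ≈ 826 tubs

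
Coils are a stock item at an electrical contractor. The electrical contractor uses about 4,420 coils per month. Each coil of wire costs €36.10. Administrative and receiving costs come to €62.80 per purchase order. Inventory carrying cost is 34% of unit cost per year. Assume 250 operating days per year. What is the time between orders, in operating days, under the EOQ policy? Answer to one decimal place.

Annual demand D = 4,420 × 12 = 53,040.
Holding cost H = 0.34 × €36.10 = €12.2740 per unit per year.
EOQ = √(2DS/H) = √(2 × 53,040 × 62.8 / 12.274) ≈ 736.72.
Cycle time = Q*/D × 250 = 736.72 / 53,040 × 250 ≈ 3.472 days.

T ≈ 3.5 days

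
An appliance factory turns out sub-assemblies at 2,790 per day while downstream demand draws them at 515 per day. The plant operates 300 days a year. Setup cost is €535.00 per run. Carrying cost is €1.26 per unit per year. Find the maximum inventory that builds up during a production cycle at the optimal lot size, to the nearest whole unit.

I_max ≈ 10,343 sub-assemblies

Annual demand D = 515 × 300 = 154,500.
Production build-up factor (1 − d/p) = 1 − 515/2,790 = 0.8154.
Q* = √(2DS / (H(1 − d/p))) = √(2 × 154,500 × 535 / (1.26 × 0.8154)).
= √(165,315,000 / 1.0274) ≈ 12684.760.
Maximum inventory = Q*(1 − d/p) = 12684.760 × 0.8154 ≈ 10343.308.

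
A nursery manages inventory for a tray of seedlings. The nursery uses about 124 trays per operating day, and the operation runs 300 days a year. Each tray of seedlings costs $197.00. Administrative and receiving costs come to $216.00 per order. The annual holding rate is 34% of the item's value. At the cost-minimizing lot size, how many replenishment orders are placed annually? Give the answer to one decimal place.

N ≈ 75.9 orders per year

Annual demand D = 124 × 300 = 37,200.
Holding cost H = 0.34 × $197.00 = $66.9800 per unit per year.
Q* = √(2DS/H) = √(2 × 37,200 × 216 / 66.98) ≈ 489.82.
Orders per year = D / Q* = 37,200 / 489.82 ≈ 75.946.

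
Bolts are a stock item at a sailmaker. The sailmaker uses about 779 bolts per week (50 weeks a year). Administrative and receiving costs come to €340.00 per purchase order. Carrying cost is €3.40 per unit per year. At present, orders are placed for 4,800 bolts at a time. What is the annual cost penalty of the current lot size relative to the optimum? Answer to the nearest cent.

Annual demand D = 779 × 50 = 38,950.
EOQ = √(2DS/H) = √(2 × 38,950 × 340 / 3.4) ≈ 2791.06.
Cost at Q* = (D/Q*)S + (Q*/2)H = √(2DSH) ≈ €9,489.59.
Cost at Q = 4,800: (38,950/4,800)×340 + (4,800/2)×3.4 = €2,758.96 + €8,160.00 = €10,918.96.
Excess = €10,918.96 − €9,489.59 = €1,429.36.

Extra cost ≈ €1,429.36 per year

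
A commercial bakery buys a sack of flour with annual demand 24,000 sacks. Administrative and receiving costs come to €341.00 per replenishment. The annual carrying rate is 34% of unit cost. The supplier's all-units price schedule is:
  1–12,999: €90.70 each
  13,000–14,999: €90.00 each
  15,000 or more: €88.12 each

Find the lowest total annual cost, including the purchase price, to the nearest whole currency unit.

TC* ≈ €2,199,267

Holding cost per unit per year at price C is H = 0.34·C.
Evaluate total cost at each tier's feasible EOQ or, if the EOQ is below the tier, at the tier's minimum quantity.
EOQ at €90.70 = 728.5 (feasible in tier 1): TC = 24,000×€90.70 + (24,000/728.5)×341 + (728.5/2)×0.34×€90.70 = €2,199,266.78.
EOQ at €90.00 = 731.4 < 13000, so use break Q=13000: TC = 24,000×€90.00 + (24,000/13000.0)×341 + (13000.0/2)×0.34×€90.00 = €2,359,529.54.
EOQ at €88.12 = 739.1 < 15000, so use break Q=15000: TC = 24,000×€88.12 + (24,000/15000.0)×341 + (15000.0/2)×0.34×€88.12 = €2,340,131.60.
Lowest total cost among the candidates is at Q = 728.5.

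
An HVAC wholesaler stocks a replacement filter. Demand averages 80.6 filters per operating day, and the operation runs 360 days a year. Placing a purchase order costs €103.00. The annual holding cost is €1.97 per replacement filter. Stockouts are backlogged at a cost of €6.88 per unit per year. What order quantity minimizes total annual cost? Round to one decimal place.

Annual demand D = 80.6 × 360 = 29,016.
With planned backorders, Q* = √(2DS/H) · √((H+B)/B).
√(2DS/H) = √(2 × 29,016 × 103 / 1.97) = 1741.884.
√((H+B)/B) = √((1.97+6.88)/6.88) = 1.1342.
Q* ≈ 1975.589.

Q* ≈ 1,975.6 filters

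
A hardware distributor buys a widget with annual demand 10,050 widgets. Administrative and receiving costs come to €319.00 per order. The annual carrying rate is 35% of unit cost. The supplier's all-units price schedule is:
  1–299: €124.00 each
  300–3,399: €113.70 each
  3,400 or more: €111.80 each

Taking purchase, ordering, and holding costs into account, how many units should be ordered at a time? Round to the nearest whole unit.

Holding cost per unit per year at price C is H = 0.35·C.
Evaluate total cost at each tier's feasible EOQ or, if the EOQ is below the tier, at the tier's minimum quantity.
Tier 1 (€124.00): EOQ = 384.4 exceeds tier's upper bound 299, so this tier is dominated.
EOQ at €113.70 = 401.4 (feasible in tier 2): TC = 10,050×€113.70 + (10,050/401.4)×319 + (401.4/2)×0.35×€113.70 = €1,158,658.78.
EOQ at €111.80 = 404.8 < 3400, so use break Q=3400: TC = 10,050×€111.80 + (10,050/3400.0)×319 + (3400.0/2)×0.35×€111.80 = €1,191,053.93.
Lowest total cost is €1,158,658.78 at Q = 401.4.

Q* ≈ 401 widgets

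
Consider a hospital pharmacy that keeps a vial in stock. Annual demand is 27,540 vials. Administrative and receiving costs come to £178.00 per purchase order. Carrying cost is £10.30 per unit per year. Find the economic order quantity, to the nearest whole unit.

EOQ = √(2DS / H) = √(2 × 27,540 × 178 / 10.3).
= √(9,804,240 / 10.3) = √951,867.9612 ≈ 975.637.

Q* ≈ 976 vials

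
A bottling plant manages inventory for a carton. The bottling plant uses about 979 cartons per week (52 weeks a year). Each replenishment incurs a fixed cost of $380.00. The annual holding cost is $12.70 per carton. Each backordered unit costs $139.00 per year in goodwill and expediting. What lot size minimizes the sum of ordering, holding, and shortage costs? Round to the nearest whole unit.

Annual demand D = 979 × 52 = 50,908.
With planned backorders, Q* = √(2DS/H) · √((H+B)/B).
√(2DS/H) = √(2 × 50,908 × 380 / 12.7) = 1745.412.
√((H+B)/B) = √((12.7+139)/139) = 1.0447.
Q* ≈ 1823.406.

Q* ≈ 1,823 cartons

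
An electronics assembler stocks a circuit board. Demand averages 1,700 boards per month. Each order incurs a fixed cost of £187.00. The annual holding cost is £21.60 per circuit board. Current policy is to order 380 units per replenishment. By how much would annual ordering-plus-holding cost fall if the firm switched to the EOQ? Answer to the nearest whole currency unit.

Annual demand D = 1,700 × 12 = 20,400.
EOQ = √(2DS/H) = √(2 × 20,400 × 187 / 21.6) ≈ 594.33.
Cost at Q* = (D/Q*)S + (Q*/2)H = √(2DSH) ≈ £12,837.42.
Cost at Q = 380: (20,400/380)×187 + (380/2)×21.6 = £10,038.95 + £4,104.00 = £14,142.95.
Excess = £14,142.95 − £12,837.42 = £1,305.53.

Extra cost ≈ £1,306 per year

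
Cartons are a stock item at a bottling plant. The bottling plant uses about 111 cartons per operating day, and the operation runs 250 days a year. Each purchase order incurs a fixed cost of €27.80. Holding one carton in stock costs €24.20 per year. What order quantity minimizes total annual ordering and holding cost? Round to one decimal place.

Q* ≈ 252.5 cartons

Annual demand D = 111 × 250 = 27,750.
EOQ = √(2DS / H) = √(2 × 27,750 × 27.8 / 24.2).
= √(1,542,900 / 24.2) = √63,756.1983 ≈ 252.500.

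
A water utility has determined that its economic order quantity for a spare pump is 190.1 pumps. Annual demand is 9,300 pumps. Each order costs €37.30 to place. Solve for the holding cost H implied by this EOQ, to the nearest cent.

Invert the EOQ relation Q*² = 2DS/H.
From Q* = √(2DS/H): H = 2DS / Q*² = 2 × 9,300 × 37.3 / 190.1² = 19.1981.

H ≈ €19.20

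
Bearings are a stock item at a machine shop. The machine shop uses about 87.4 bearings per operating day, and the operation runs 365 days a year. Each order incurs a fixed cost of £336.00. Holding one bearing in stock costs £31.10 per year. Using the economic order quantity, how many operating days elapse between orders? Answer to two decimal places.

Annual demand D = 87.4 × 365 = 31,901.
Q* = √(2DS/H) = √(2 × 31,901 × 336 / 31.1) ≈ 830.25.
Cycle time = Q*/D × 365 = 830.25 / 31,901 × 365 ≈ 9.499 days.

T ≈ 9.50 days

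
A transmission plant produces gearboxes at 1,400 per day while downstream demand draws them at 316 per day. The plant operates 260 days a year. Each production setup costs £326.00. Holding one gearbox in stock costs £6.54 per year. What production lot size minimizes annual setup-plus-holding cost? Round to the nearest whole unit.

Annual demand D = 316 × 260 = 82,160.
Production build-up factor (1 − d/p) = 1 − 316/1,400 = 0.7743.
Q* = √(2DS / (H(1 − d/p))) = √(2 × 82,160 × 326 / (6.54 × 0.7743)).
= √(53,568,320 / 5.0638) ≈ 3252.479.

Q* ≈ 3,252 gearboxes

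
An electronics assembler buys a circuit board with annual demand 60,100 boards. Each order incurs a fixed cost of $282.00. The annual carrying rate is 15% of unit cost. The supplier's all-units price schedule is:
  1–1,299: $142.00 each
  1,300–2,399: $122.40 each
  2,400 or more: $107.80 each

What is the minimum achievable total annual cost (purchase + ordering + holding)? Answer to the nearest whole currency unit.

Holding cost per unit per year at price C is H = 0.15·C.
Evaluate total cost at each tier's feasible EOQ or, if the EOQ is below the tier, at the tier's minimum quantity.
EOQ at $142.00 = 1261.5 (feasible in tier 1): TC = 60,100×$142.00 + (60,100/1261.5)×282 + (1261.5/2)×0.15×$142.00 = $8,561,069.93.
EOQ at $122.40 = 1358.8 (feasible in tier 2): TC = 60,100×$122.40 + (60,100/1358.8)×282 + (1358.8/2)×0.15×$122.40 = $7,381,186.70.
EOQ at $107.80 = 1447.8 < 2400, so use break Q=2400: TC = 60,100×$107.80 + (60,100/2400.0)×282 + (2400.0/2)×0.15×$107.80 = $6,505,245.75.
Lowest total cost among the candidates is at Q = 2400.0.

TC* ≈ $6,505,246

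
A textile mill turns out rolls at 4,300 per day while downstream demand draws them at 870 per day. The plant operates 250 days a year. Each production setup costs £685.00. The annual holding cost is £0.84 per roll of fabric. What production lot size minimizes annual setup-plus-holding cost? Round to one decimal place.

Annual demand D = 870 × 250 = 217,500.
Production build-up factor (1 − d/p) = 1 − 870/4,300 = 0.7977.
Q* = √(2DS / (H(1 − d/p))) = √(2 × 217,500 × 685 / (0.84 × 0.7977)).
= √(297,975,000 / 0.67) ≈ 21088.099.

Q* ≈ 21,088.1 rolls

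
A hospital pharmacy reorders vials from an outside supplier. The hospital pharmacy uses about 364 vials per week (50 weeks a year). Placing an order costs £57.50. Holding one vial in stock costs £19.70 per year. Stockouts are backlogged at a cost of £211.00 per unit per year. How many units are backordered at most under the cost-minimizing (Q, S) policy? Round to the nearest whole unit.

S* ≈ 29 vials

Annual demand D = 364 × 50 = 18,200.
With planned backorders, Q* = √(2DS/H) · √((H+B)/B).
√(2DS/H) = √(2 × 18,200 × 57.5 / 19.7) = 325.950.
√((H+B)/B) = √((19.7+211)/211) = 1.0456.
Q* ≈ 340.827.
S* = Q* · H/(H+B) = 340.827 × 19.7/230.7 ≈ 29.104.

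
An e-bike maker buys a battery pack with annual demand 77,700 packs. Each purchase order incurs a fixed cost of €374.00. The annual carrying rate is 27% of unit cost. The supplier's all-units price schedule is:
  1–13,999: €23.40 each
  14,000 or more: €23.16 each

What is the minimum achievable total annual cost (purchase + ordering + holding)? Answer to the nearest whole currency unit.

Holding cost per unit per year at price C is H = 0.27·C.
For each price level, check whether its EOQ is feasible; otherwise the best quantity at that price is the breakpoint.
EOQ at €23.40 = 3033.0 (feasible in tier 1): TC = 77,700×€23.40 + (77,700/3033.0)×374 + (3033.0/2)×0.27×€23.40 = €1,837,342.45.
EOQ at €23.16 = 3048.7 < 14000, so use break Q=14000: TC = 77,700×€23.16 + (77,700/14000.0)×374 + (14000.0/2)×0.27×€23.16 = €1,845,380.10.
Lowest total cost among the candidates is at Q = 3033.0.

TC* ≈ €1,837,342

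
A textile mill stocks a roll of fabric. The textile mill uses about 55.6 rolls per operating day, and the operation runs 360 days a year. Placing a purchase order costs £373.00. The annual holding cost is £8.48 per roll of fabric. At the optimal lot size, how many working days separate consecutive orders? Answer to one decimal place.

T ≈ 23.9 days

Annual demand D = 55.6 × 360 = 20,016.
EOQ = √(2DS/H) = √(2 × 20,016 × 373 / 8.48) ≈ 1326.97.
Cycle time = Q*/D × 360 = 1326.97 / 20,016 × 360 ≈ 23.866 days.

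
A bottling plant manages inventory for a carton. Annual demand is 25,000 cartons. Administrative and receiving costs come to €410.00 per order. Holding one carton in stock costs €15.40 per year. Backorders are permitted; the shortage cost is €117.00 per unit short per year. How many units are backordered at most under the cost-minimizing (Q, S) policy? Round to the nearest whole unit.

S* ≈ 143 cartons

With planned backorders, Q* = √(2DS/H) · √((H+B)/B).
√(2DS/H) = √(2 × 25,000 × 410 / 15.4) = 1153.763.
√((H+B)/B) = √((15.4+117)/117) = 1.0638.
Q* ≈ 1227.348.
S* = Q* · H/(H+B) = 1227.348 × 15.4/132.4 ≈ 142.758.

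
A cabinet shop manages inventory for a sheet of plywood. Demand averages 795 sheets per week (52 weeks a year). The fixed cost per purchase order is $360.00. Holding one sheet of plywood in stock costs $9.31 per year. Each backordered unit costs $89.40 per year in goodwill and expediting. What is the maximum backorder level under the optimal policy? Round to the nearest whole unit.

Annual demand D = 795 × 52 = 41,340.
With planned backorders, Q* = √(2DS/H) · √((H+B)/B).
√(2DS/H) = √(2 × 41,340 × 360 / 9.31) = 1788.038.
√((H+B)/B) = √((9.31+89.4)/89.4) = 1.0508.
Q* ≈ 1878.834.
S* = Q* · H/(H+B) = 1878.834 × 9.31/98.71 ≈ 177.205.

S* ≈ 177 sheets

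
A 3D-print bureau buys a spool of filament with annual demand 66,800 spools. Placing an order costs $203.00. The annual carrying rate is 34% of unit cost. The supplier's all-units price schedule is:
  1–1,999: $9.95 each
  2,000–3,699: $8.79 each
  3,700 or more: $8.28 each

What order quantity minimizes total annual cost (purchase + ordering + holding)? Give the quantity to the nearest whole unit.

Holding cost per unit per year at price C is H = 0.34·C.
Evaluate total cost at each tier's feasible EOQ or, if the EOQ is below the tier, at the tier's minimum quantity.
Tier 1 ($9.95): EOQ = 2831.4 exceeds tier's upper bound 1999, so this tier is dominated.
EOQ at $8.79 = 3012.4 (feasible in tier 2): TC = 66,800×$8.79 + (66,800/3012.4)×203 + (3012.4/2)×0.34×$8.79 = $596,174.96.
EOQ at $8.28 = 3103.8 < 3700, so use break Q=3700: TC = 66,800×$8.28 + (66,800/3700.0)×203 + (3700.0/2)×0.34×$8.28 = $561,977.09.
Lowest total cost is $561,977.09 at Q = 3700.0.

Q* ≈ 3,700 spools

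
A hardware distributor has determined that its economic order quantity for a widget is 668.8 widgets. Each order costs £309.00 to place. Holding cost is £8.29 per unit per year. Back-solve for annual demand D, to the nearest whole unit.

D ≈ 6,000 widgets per year

The basic EOQ model gives Q* = √(2DS/H); rearrange for the unknown.
From Q* = √(2DS/H): D = Q*²H / (2S) = 668.8² × 8.29 / (2 × 309) = 6000.101.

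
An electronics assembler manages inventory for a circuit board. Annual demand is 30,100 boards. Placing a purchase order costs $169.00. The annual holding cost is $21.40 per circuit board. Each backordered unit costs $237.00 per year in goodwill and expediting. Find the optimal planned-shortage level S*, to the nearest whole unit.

S* ≈ 60 boards

With planned backorders, Q* = √(2DS/H) · √((H+B)/B).
√(2DS/H) = √(2 × 30,100 × 169 / 21.4) = 689.501.
√((H+B)/B) = √((21.4+237)/237) = 1.0442.
Q* ≈ 719.957.
S* = Q* · H/(H+B) = 719.957 × 21.4/258.4 ≈ 59.625.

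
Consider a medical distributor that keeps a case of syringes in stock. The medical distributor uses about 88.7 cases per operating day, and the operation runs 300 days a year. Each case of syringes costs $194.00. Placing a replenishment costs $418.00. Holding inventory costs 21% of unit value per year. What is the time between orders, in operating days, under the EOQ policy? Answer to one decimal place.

Annual demand D = 88.7 × 300 = 26,610.
Holding cost H = 0.21 × $194.00 = $40.7400 per unit per year.
Q* = √(2DS/H) = √(2 × 26,610 × 418 / 40.74) ≈ 738.95.
Cycle time = Q*/D × 300 = 738.95 / 26,610 × 300 ≈ 8.331 days.

T ≈ 8.3 days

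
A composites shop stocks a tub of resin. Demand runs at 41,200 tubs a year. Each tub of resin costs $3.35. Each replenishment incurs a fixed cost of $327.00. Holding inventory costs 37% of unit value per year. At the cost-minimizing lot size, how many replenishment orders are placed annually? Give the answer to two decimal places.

N ≈ 8.84 orders per year

Holding cost H = 0.37 × $3.35 = $1.2395 per unit per year.
Q* = √(2DS/H) = √(2 × 41,200 × 327 / 1.2395) ≈ 4662.45.
Orders per year = D / Q* = 41,200 / 4662.45 ≈ 8.837.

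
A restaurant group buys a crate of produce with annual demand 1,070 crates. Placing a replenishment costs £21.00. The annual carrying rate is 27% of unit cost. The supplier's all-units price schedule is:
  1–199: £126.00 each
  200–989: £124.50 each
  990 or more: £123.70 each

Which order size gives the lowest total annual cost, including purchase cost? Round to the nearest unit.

Holding cost per unit per year at price C is H = 0.27·C.
Candidates are each tier's EOQ (if it falls in that tier) and each price-break quantity.
EOQ at £126.00 = 36.3 (feasible in tier 1): TC = 1,070×£126.00 + (1,070/36.3)×21 + (36.3/2)×0.27×£126.00 = £136,056.47.
EOQ at £124.50 = 36.6 < 200, so use break Q=200: TC = 1,070×£124.50 + (1,070/200.0)×21 + (200.0/2)×0.27×£124.50 = £136,688.85.
EOQ at £123.70 = 36.7 < 990, so use break Q=990: TC = 1,070×£123.70 + (1,070/990.0)×21 + (990.0/2)×0.27×£123.70 = £148,914.20.
Lowest total cost is £136,056.47 at Q = 36.3.

Q* ≈ 36 crates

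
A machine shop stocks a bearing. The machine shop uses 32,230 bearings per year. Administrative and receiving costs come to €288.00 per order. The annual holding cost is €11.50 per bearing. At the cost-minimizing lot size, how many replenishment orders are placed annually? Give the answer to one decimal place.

Q* = √(2DS/H) = √(2 × 32,230 × 288 / 11.5) ≈ 1270.55.
Orders per year = D / Q* = 32,230 / 1270.55 ≈ 25.367.

N ≈ 25.4 orders per year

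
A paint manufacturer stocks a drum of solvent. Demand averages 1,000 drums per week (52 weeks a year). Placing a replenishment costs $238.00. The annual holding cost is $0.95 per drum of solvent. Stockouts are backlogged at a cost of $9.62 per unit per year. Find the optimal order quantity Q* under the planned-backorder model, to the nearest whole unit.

Q* ≈ 5,350 drums

Annual demand D = 1,000 × 52 = 52,000.
With planned backorders, Q* = √(2DS/H) · √((H+B)/B).
√(2DS/H) = √(2 × 52,000 × 238 / 0.95) = 5104.384.
√((H+B)/B) = √((0.95+9.62)/9.62) = 1.0482.
Q* ≈ 5350.487.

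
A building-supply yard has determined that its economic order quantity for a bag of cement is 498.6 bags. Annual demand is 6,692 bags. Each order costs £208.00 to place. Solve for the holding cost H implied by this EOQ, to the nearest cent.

H ≈ £11.20

Invert the EOQ relation Q*² = 2DS/H.
From Q* = √(2DS/H): H = 2DS / Q*² = 2 × 6,692 × 208 / 498.6² = 11.1981.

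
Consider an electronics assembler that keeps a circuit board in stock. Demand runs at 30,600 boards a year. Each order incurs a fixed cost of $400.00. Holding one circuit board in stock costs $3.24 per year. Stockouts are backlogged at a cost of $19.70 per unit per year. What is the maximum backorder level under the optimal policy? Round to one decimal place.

S* ≈ 418.9 boards

With planned backorders, Q* = √(2DS/H) · √((H+B)/B).
√(2DS/H) = √(2 × 30,600 × 400 / 3.24) = 2748.737.
√((H+B)/B) = √((3.24+19.7)/19.7) = 1.0791.
Q* ≈ 2966.175.
S* = Q* · H/(H+B) = 2966.175 × 3.24/22.94 ≈ 418.937.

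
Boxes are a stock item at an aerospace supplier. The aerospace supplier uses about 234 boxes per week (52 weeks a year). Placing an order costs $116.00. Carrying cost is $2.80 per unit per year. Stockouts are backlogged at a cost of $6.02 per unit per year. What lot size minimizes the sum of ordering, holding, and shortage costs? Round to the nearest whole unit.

Annual demand D = 234 × 52 = 12,168.
With planned backorders, Q* = √(2DS/H) · √((H+B)/B).
√(2DS/H) = √(2 × 12,168 × 116 / 2.8) = 1004.094.
√((H+B)/B) = √((2.8+6.02)/6.02) = 1.2104.
Q* ≈ 1215.376.

Q* ≈ 1,215 boxes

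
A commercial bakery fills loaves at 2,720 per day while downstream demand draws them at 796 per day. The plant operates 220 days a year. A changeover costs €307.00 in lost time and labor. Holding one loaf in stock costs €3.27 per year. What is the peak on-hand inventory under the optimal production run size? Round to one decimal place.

I_max ≈ 4,822.8 loaves

Annual demand D = 796 × 220 = 175,120.
Production build-up factor (1 − d/p) = 1 − 796/2,720 = 0.7074.
Q* = √(2DS / (H(1 − d/p))) = √(2 × 175,120 × 307 / (3.27 × 0.7074)).
= √(107,523,680 / 2.313) ≈ 6818.049.
Maximum inventory = Q*(1 − d/p) = 6818.049 × 0.7074 ≈ 4822.767.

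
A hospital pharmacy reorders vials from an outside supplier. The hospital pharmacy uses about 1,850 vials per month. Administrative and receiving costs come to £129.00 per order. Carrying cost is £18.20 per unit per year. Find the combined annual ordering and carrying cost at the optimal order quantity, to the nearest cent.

TC* ≈ £10,209.91

Annual demand D = 1,850 × 12 = 22,200.
The optimal lot size = √(2DS/H) = √(2 × 22,200 × 129 / 18.2) ≈ 560.98.
At the optimum the two cost components are equal, so total cost = 2·(Q*/2)H = Q*·H.
Minimum total = √(2DSH) = √(2 × 22,200 × 129 × 18.2) ≈ 10209.913.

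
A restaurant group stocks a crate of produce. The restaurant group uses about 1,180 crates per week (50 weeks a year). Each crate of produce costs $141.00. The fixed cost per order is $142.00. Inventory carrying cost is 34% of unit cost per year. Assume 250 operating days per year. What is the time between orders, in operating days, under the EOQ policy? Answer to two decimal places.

T ≈ 2.51 days

Annual demand D = 1,180 × 50 = 59,000.
Holding cost H = 0.34 × $141.00 = $47.9400 per unit per year.
Q* = √(2DS/H) = √(2 × 59,000 × 142 / 47.94) ≈ 591.20.
Cycle time = Q*/D × 250 = 591.20 / 59,000 × 250 ≈ 2.505 days.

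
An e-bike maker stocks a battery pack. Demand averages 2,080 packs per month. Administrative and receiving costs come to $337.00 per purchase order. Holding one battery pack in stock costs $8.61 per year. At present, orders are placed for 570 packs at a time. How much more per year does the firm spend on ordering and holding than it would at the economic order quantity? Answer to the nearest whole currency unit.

Annual demand D = 2,080 × 12 = 24,960.
EOQ = √(2DS/H) = √(2 × 24,960 × 337 / 8.61) ≈ 1397.82.
Cost at Q* = (D/Q*)S + (Q*/2)H = √(2DSH) ≈ $12,035.21.
Cost at Q = 570: (24,960/570)×337 + (570/2)×8.61 = $14,757.05 + $2,453.85 = $17,210.90.
Excess = $17,210.90 − $12,035.21 = $5,175.69.

Extra cost ≈ $5,176 per year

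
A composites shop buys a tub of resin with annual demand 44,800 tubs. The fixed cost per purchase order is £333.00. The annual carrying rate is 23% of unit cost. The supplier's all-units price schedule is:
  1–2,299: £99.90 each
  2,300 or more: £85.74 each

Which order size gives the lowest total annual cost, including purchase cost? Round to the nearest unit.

Holding cost per unit per year at price C is H = 0.23·C.
Evaluate total cost at each tier's feasible EOQ or, if the EOQ is below the tier, at the tier's minimum quantity.
EOQ at £99.90 = 1139.5 (feasible in tier 1): TC = 44,800×£99.90 + (44,800/1139.5)×333 + (1139.5/2)×0.23×£99.90 = £4,501,703.20.
EOQ at £85.74 = 1230.0 < 2300, so use break Q=2300: TC = 44,800×£85.74 + (44,800/2300.0)×333 + (2300.0/2)×0.23×£85.74 = £3,870,316.49.
Lowest total cost is £3,870,316.49 at Q = 2300.0.

Q* ≈ 2,300 tubs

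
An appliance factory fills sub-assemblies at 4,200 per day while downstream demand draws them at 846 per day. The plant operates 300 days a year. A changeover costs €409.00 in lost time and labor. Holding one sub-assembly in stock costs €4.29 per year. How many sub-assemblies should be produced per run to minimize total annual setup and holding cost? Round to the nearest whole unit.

Annual demand D = 846 × 300 = 253,800.
Production build-up factor (1 − d/p) = 1 − 846/4,200 = 0.7986.
Q* = √(2DS / (H(1 − d/p))) = √(2 × 253,800 × 409 / (4.29 × 0.7986)).
= √(207,608,400 / 3.4259) ≈ 7784.611.

Q* ≈ 7,785 sub-assemblies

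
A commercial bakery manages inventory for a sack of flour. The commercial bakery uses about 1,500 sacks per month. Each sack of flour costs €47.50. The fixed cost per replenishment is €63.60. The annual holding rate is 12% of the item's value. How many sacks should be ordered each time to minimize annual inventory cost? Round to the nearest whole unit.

Annual demand D = 1,500 × 12 = 18,000.
Holding cost H = 0.12 × €47.50 = €5.7000 per unit per year.
EOQ = √(2DS / H) = √(2 × 18,000 × 63.6 / 5.7).
= √(2,289,600 / 5.7) = √401,684.2105 ≈ 633.786.

Q* ≈ 634 sacks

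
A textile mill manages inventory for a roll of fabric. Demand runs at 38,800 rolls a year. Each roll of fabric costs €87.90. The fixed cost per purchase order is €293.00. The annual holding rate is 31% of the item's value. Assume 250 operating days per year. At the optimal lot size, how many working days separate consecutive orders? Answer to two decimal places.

T ≈ 5.89 days

Holding cost H = 0.31 × €87.90 = €27.2490 per unit per year.
EOQ = √(2DS/H) = √(2 × 38,800 × 293 / 27.249) ≈ 913.46.
Cycle time = Q*/D × 250 = 913.46 / 38,800 × 250 ≈ 5.886 days.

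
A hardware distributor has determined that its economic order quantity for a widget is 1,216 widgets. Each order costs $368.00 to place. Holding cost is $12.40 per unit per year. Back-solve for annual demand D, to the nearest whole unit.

D ≈ 24,912 widgets per year

Invert the EOQ relation Q*² = 2DS/H.
From Q* = √(2DS/H): D = Q*²H / (2S) = 1,216² × 12.4 / (2 × 368) = 24912.139.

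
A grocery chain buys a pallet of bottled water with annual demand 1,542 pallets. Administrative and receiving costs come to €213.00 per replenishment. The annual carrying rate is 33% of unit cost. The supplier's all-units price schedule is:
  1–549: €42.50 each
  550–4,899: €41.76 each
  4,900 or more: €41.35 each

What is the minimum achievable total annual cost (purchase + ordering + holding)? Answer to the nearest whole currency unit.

TC* ≈ €68,570

Holding cost per unit per year at price C is H = 0.33·C.
For each price level, check whether its EOQ is feasible; otherwise the best quantity at that price is the breakpoint.
EOQ at €42.50 = 216.4 (feasible in tier 1): TC = 1,542×€42.50 + (1,542/216.4)×213 + (216.4/2)×0.33×€42.50 = €68,570.28.
EOQ at €41.76 = 218.3 < 550, so use break Q=550: TC = 1,542×€41.76 + (1,542/550.0)×213 + (550.0/2)×0.33×€41.76 = €68,780.81.
EOQ at €41.35 = 219.4 < 4900, so use break Q=4900: TC = 1,542×€41.35 + (1,542/4900.0)×213 + (4900.0/2)×0.33×€41.35 = €97,260.20.
Lowest total cost among the candidates is at Q = 216.4.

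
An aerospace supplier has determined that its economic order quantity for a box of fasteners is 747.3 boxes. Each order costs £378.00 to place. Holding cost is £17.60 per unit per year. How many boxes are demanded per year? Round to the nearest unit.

D ≈ 13,001 boxes per year

Squaring Q* = √(2DS/H) gives Q*² = 2DS/H.
From Q* = √(2DS/H): D = Q*²H / (2S) = 747.3² × 17.6 / (2 × 378) = 13001.122.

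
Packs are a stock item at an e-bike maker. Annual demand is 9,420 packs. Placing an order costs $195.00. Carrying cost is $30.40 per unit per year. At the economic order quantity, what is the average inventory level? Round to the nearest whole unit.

Q* = √(2DS/H) = √(2 × 9,420 × 195 / 30.4) ≈ 347.63.
Average inventory = Q*/2 ≈ 347.63 / 2 = 173.816.

Average inventory ≈ 174 packs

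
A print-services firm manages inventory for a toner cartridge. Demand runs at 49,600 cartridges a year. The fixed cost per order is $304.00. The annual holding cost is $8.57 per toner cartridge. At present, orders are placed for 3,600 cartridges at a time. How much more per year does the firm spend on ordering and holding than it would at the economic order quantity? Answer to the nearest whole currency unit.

EOQ = √(2DS/H) = √(2 × 49,600 × 304 / 8.57) ≈ 1875.87.
Cost at Q* = (D/Q*)S + (Q*/2)H = √(2DSH) ≈ $16,076.19.
Cost at Q = 3,600: (49,600/3,600)×304 + (3,600/2)×8.57 = $4,188.44 + $15,426.00 = $19,614.44.
Excess = $19,614.44 − $16,076.19 = $3,538.26.

Extra cost ≈ $3,538 per year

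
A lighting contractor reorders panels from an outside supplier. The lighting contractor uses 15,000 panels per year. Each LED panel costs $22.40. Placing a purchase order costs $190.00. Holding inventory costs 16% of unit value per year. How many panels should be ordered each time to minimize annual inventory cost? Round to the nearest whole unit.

Q* ≈ 1,261 panels

Holding cost H = 0.16 × $22.40 = $3.5840 per unit per year.
EOQ = √(2DS / H) = √(2 × 15,000 × 190 / 3.584).
= √(5,700,000 / 3.584) = √1,590,401.7857 ≈ 1261.111.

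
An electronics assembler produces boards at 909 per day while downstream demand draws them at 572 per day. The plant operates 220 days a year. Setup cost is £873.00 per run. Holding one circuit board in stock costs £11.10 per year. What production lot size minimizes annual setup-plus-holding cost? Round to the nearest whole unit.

Q* ≈ 7,307 boards

Annual demand D = 572 × 220 = 125,840.
Production build-up factor (1 − d/p) = 1 − 572/909 = 0.3707.
Q* = √(2DS / (H(1 − d/p))) = √(2 × 125,840 × 873 / (11.1 × 0.3707)).
= √(219,716,640 / 4.1152) ≈ 7306.964.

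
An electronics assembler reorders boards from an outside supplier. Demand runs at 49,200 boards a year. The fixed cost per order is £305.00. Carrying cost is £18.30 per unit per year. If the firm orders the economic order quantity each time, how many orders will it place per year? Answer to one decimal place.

EOQ = √(2DS/H) = √(2 × 49,200 × 305 / 18.3) ≈ 1280.62.
Orders per year = D / Q* = 49,200 / 1280.62 ≈ 38.419.

N ≈ 38.4 orders per year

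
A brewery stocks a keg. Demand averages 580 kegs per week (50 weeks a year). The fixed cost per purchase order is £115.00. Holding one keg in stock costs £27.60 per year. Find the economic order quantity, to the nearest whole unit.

Annual demand D = 580 × 50 = 29,000.
EOQ = √(2DS / H) = √(2 × 29,000 × 115 / 27.6).
= √(6,670,000 / 27.6) = √241,666.6667 ≈ 491.596.

Q* ≈ 492 kegs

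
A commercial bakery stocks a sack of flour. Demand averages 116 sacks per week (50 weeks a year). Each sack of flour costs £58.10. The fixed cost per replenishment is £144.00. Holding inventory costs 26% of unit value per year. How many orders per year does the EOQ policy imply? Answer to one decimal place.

N ≈ 17.4 orders per year

Annual demand D = 116 × 50 = 5,800.
Holding cost H = 0.26 × £58.10 = £15.1060 per unit per year.
EOQ = √(2DS/H) = √(2 × 5,800 × 144 / 15.106) ≈ 332.53.
Orders per year = D / Q* = 5,800 / 332.53 ≈ 17.442.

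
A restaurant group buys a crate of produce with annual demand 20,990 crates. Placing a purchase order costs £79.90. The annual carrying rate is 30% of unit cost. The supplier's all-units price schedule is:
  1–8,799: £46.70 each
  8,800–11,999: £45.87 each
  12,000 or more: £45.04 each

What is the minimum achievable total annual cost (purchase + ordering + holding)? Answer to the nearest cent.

TC* ≈ £987,088.10

Holding cost per unit per year at price C is H = 0.30·C.
Evaluate total cost at each tier's feasible EOQ or, if the EOQ is below the tier, at the tier's minimum quantity.
EOQ at £46.70 = 489.3 (feasible in tier 1): TC = 20,990×£46.70 + (20,990/489.3)×79.9 + (489.3/2)×0.30×£46.70 = £987,088.10.
EOQ at £45.87 = 493.7 < 8800, so use break Q=8800: TC = 20,990×£45.87 + (20,990/8800.0)×79.9 + (8800.0/2)×0.30×£45.87 = £1,023,550.28.
EOQ at £45.04 = 498.2 < 12000, so use break Q=12000: TC = 20,990×£45.04 + (20,990/12000.0)×79.9 + (12000.0/2)×0.30×£45.04 = £1,026,601.36.
Lowest total cost among the candidates is at Q = 489.3.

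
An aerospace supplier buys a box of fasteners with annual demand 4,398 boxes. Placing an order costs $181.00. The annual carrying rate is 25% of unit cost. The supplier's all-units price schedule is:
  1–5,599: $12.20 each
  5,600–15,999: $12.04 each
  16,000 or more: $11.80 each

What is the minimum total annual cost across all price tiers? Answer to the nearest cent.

TC* ≈ $55,859.20

Holding cost per unit per year at price C is H = 0.25·C.
For each price level, check whether its EOQ is feasible; otherwise the best quantity at that price is the breakpoint.
EOQ at $12.20 = 722.5 (feasible in tier 1): TC = 4,398×$12.20 + (4,398/722.5)×181 + (722.5/2)×0.25×$12.20 = $55,859.20.
EOQ at $12.04 = 727.3 < 5600, so use break Q=5600: TC = 4,398×$12.04 + (4,398/5600.0)×181 + (5600.0/2)×0.25×$12.04 = $61,522.07.
EOQ at $11.80 = 734.6 < 16000, so use break Q=16000: TC = 4,398×$11.80 + (4,398/16000.0)×181 + (16000.0/2)×0.25×$11.80 = $75,546.15.
Lowest total cost among the candidates is at Q = 722.5.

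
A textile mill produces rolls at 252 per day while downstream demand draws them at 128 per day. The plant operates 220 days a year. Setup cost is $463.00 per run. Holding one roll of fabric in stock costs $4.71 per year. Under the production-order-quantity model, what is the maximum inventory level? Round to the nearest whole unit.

Annual demand D = 128 × 220 = 28,160.
Production build-up factor (1 − d/p) = 1 − 128/252 = 0.4921.
Q* = √(2DS / (H(1 − d/p))) = √(2 × 28,160 × 463 / (4.71 × 0.4921)).
= √(26,076,160 / 2.3176) ≈ 3354.291.
Maximum inventory = Q*(1 − d/p) = 3354.291 × 0.4921 ≈ 1650.524.

I_max ≈ 1,651 rolls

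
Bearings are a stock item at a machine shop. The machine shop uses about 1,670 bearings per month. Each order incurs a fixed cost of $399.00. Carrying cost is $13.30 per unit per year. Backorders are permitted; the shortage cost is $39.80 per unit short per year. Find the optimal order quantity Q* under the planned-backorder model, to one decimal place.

Annual demand D = 1,670 × 12 = 20,040.
With planned backorders, Q* = √(2DS/H) · √((H+B)/B).
√(2DS/H) = √(2 × 20,040 × 399 / 13.3) = 1096.540.
√((H+B)/B) = √((13.3+39.8)/39.8) = 1.1551.
Q* ≈ 1266.573.

Q* ≈ 1,266.6 bearings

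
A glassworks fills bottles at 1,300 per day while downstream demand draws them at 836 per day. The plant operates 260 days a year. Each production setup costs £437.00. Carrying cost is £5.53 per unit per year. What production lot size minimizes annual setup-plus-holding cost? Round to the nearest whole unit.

Q* ≈ 9,811 bottles

Annual demand D = 836 × 260 = 217,360.
Production build-up factor (1 − d/p) = 1 − 836/1,300 = 0.3569.
Q* = √(2DS / (H(1 − d/p))) = √(2 × 217,360 × 437 / (5.53 × 0.3569)).
= √(189,972,640 / 1.9738) ≈ 9810.602.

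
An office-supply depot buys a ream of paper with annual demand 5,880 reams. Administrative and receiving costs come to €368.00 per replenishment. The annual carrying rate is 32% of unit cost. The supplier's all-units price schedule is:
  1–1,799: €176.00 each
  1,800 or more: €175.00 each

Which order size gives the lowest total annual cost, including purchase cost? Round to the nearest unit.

Holding cost per unit per year at price C is H = 0.32·C.
For each price level, check whether its EOQ is feasible; otherwise the best quantity at that price is the breakpoint.
EOQ at €176.00 = 277.2 (feasible in tier 1): TC = 5,880×€176.00 + (5,880/277.2)×368 + (277.2/2)×0.32×€176.00 = €1,050,492.01.
EOQ at €175.00 = 278.0 < 1800, so use break Q=1800: TC = 5,880×€175.00 + (5,880/1800.0)×368 + (1800.0/2)×0.32×€175.00 = €1,080,602.13.
Lowest total cost is €1,050,492.01 at Q = 277.2.

Q* ≈ 277 reams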